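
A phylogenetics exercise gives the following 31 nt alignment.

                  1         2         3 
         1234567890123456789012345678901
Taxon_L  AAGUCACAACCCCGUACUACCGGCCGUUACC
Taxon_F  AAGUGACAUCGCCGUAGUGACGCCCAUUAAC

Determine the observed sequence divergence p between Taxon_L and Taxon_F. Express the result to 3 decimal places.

Differing sites — 5:C/G; 9:A/U; 11:C/G; 17:C/G; 19:A/G; 20:C/A; 23:G/C; 26:G/A; 30:C/A.
There are 9 differences over 31 sites, so p = 9/31 = 0.290.

0.290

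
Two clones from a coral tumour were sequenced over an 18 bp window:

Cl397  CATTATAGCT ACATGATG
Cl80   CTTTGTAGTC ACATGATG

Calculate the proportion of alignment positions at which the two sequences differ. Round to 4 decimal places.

The sequences differ at positions 2 (A/T), 5 (A/G), 9 (C/T), 10 (T/C).
There are 4 differences over 18 sites, so p = 4/18 = 0.2222.

0.2222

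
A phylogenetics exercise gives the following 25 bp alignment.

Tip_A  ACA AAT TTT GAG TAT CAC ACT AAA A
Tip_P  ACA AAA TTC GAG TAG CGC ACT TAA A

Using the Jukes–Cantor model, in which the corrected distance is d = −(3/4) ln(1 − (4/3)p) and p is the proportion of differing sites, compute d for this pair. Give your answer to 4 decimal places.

Differing sites — 6:T/A; 9:T/C; 15:T/G; 17:A/G; 22:A/T.
p = 5/25 = 0.200000.
d = −0.75 · ln(1 − (4/3)·0.200000) = −0.75 · ln(0.733333) = −0.75 · (-0.310155) = 0.2326.

0.2326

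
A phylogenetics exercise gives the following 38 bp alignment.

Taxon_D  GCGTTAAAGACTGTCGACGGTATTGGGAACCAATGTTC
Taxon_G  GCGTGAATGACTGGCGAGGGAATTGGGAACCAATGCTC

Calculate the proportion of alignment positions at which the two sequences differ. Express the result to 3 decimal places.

0.158

Differing sites — 5:T/G; 8:A/T; 14:T/G; 18:C/G; 21:T/A; 36:T/C.
There are 6 differences over 38 sites, so p = 6/38 = 0.158.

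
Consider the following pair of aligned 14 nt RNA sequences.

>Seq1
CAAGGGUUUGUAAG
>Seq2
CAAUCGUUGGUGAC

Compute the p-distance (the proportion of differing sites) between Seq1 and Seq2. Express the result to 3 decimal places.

0.357

Mismatches occur at site 4 (G→U), site 5 (G→C), site 9 (U→G), site 12 (A→G), site 14 (G→C).
There are 5 differences over 14 sites, so p = 5/14 = 0.357.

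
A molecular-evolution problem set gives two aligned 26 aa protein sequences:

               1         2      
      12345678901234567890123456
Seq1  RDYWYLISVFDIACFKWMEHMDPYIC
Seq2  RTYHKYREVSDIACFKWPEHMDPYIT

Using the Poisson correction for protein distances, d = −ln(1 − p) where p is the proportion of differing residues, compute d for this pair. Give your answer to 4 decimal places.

0.4249

Mismatches occur at site 2 (D↔T), site 4 (W↔H), site 5 (Y↔K), site 6 (L↔Y), site 7 (I↔R), site 8 (S↔E), site 10 (F↔S), site 18 (M↔P), site 26 (C↔T).
p = 9/26 = 0.346154.
d = −ln(1 − 0.346154) = −ln(0.653846) = 0.4249.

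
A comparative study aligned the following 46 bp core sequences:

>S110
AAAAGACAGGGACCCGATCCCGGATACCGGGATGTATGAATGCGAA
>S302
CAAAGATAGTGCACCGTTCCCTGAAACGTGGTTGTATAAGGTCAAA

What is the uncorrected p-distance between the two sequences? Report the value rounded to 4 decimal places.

The sequences differ at positions 1 (A/C), 7 (C/T), 10 (G/T), 12 (A/C), 13 (C/A), 17 (A/T), 22 (G/T), 25 (T/A), 28 (C/G), 29 (G/T), 32 (A/T), 38 (G/A), 40 (A/G), 41 (T/G), 42 (G/T), 44 (G/A).
There are 16 differences over 46 sites, so p = 16/46 = 0.3478.

0.3478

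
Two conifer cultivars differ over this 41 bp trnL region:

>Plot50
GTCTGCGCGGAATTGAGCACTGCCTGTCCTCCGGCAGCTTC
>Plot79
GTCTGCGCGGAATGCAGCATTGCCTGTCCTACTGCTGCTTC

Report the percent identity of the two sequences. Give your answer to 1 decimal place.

85.4%

Differing sites — 14:T/G; 15:G/C; 20:C/T; 31:C/A; 33:G/T; 36:A/T.
35 of the 41 sites match, so the percent identity is 35/41 × 100 = 85.4%.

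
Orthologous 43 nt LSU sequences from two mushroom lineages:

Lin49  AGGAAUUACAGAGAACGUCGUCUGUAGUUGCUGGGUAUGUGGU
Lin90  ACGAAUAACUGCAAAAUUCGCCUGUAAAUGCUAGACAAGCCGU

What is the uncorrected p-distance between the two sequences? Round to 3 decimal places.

The sequences differ at positions 2 (G/C), 7 (U/A), 10 (A/U), 12 (A/C), 13 (G/A), 16 (C/A), 17 (G/U), 21 (U/C), 27 (G/A), 28 (U/A), 33 (G/A), 35 (G/A), 36 (U/C), 38 (U/A), 40 (U/C), 41 (G/C).
There are 16 differences over 43 sites, so p = 16/43 = 0.372.

0.372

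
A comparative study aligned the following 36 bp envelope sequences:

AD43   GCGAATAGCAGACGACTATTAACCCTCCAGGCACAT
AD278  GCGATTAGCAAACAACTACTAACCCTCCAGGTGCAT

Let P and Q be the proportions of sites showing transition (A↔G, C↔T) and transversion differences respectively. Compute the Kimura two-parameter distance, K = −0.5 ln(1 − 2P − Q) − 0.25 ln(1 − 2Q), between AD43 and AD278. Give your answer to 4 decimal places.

0.1966

Differing sites — 5:A/T (Tv); 11:G/A (Ti); 14:G/A (Ti); 19:T/C (Ti); 32:C/T (Ti); 33:A/G (Ti).
Of the 6 differences, 5 transitions and 1 transversion over 36 sites: P = 5/36 = 0.138889, Q = 1/36 = 0.027778.
d = −0.5·ln(0.694444) − 0.25·ln(0.944444) = −0.5·(-0.364644) − 0.25·(-0.057159) = 0.1966.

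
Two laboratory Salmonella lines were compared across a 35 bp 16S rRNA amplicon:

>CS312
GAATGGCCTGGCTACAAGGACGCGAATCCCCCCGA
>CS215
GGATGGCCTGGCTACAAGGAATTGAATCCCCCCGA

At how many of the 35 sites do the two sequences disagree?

4

The sequences differ at positions 2 (A/G), 21 (C/A), 22 (G/T), 23 (C/T).
That gives 4 mismatches out of 35 aligned sites, so the Hamming distance is 4.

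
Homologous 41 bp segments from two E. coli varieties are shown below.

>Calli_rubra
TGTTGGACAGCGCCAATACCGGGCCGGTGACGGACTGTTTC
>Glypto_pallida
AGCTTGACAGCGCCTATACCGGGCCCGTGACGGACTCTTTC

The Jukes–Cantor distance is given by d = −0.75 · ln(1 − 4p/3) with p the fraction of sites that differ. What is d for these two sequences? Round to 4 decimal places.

The sequences differ at positions 1 (T/A), 3 (T/C), 5 (G/T), 15 (A/T), 26 (G/C), 37 (G/C).
p = 6/41 = 0.146341.
d = −0.75 · ln(1 − (4/3)·0.146341) = −0.75 · ln(0.804879) = −0.75 · (-0.217063) = 0.1628.

0.1628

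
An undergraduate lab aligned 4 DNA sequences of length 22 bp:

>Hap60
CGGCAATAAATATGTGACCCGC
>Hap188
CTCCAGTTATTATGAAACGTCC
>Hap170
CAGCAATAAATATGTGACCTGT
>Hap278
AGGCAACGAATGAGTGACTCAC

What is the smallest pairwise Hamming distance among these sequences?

Pairwise Hamming distances:
  Hap60 vs Hap188: 10
  Hap60 vs Hap170: 3
  Hap60 vs Hap278: 7
  Hap188 vs Hap170: 10
  Hap188 vs Hap278: 14
  Hap170 vs Hap278: 10
The smallest is 3, between Hap60 and Hap170.

3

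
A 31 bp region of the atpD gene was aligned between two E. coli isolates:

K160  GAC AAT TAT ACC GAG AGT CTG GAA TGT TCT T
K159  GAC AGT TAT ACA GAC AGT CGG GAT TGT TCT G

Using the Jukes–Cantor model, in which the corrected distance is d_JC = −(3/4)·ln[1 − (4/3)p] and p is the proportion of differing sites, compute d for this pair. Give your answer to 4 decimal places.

Differing sites — 5:A/G; 12:C/A; 15:G/C; 20:T/G; 24:A/T; 31:T/G.
p = 6/31 = 0.193548.
d = −0.75 · ln(1 − (4/3)·0.193548) = −0.75 · ln(0.741936) = −0.75 · (-0.298492) = 0.2239.

0.2239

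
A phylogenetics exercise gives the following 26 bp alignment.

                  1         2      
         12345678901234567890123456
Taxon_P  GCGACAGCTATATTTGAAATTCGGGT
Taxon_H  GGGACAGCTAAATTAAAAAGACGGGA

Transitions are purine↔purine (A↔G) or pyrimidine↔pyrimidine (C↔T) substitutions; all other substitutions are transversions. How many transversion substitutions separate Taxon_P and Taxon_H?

6

Mismatches occur at site 2 (C↔G, transversion), site 11 (T↔A, transversion), site 15 (T↔A, transversion), site 16 (G↔A, transition), site 20 (T↔G, transversion), site 21 (T↔A, transversion), site 26 (T↔A, transversion).
Of the 7 differences, 1 transition and 6 transversions, so the answer is 6.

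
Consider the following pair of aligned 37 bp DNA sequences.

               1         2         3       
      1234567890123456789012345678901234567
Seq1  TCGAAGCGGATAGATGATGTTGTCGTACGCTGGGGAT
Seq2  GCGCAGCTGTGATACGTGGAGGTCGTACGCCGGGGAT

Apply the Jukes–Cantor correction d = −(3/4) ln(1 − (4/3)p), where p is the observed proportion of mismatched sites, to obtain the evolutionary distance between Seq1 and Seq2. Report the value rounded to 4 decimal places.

Differing sites — 1:T/G; 4:A/C; 8:G/T; 10:A/T; 11:T/G; 13:G/T; 15:T/C; 17:A/T; 18:T/G; 20:T/A; 21:T/G; 31:T/C.
p = 12/37 = 0.324324.
d = −0.75 · ln(1 − (4/3)·0.324324) = −0.75 · ln(0.567568) = −0.75 · (-0.566395) = 0.4248.

0.4248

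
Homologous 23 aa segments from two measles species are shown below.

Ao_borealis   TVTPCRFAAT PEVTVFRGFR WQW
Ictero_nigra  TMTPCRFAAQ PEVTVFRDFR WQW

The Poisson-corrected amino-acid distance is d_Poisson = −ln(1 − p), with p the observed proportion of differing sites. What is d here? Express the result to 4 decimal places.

Mismatches occur at site 2 (V/M), site 10 (T/Q), site 18 (G/D).
p = 3/23 = 0.130435.
d = −ln(1 − 0.130435) = −ln(0.869565) = 0.1398.

0.1398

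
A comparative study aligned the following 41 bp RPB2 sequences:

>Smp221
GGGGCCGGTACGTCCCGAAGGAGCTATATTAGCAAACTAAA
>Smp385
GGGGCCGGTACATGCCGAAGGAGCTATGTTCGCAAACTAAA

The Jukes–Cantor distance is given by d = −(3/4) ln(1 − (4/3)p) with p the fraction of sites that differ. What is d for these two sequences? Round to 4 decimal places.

0.1045

Differing sites — 12:G/A; 14:C/G; 28:A/G; 31:A/C.
p = 4/41 = 0.097561.
d = −0.75 · ln(1 − (4/3)·0.097561) = −0.75 · ln(0.869919) = −0.75 · (-0.139355) = 0.1045.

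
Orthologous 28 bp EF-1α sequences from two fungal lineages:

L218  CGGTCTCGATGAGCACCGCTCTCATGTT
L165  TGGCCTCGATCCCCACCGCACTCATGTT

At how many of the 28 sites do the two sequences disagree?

6

The sequences differ at positions 1 (C/T), 4 (T/C), 11 (G/C), 12 (A/C), 13 (G/C), 20 (T/A).
That gives 6 mismatches out of 28 aligned sites, so the Hamming distance is 6.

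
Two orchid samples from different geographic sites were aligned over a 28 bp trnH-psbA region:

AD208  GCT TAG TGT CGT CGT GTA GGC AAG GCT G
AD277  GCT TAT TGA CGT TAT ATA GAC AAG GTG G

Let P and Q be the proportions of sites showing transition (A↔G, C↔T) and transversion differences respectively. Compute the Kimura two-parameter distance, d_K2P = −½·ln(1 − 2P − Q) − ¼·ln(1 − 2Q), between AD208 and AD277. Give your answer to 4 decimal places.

0.3724

Differing sites — 6:G/T (Tv); 9:T/A (Tv); 13:C/T (Ti); 14:G/A (Ti); 16:G/A (Ti); 20:G/A (Ti); 26:C/T (Ti); 27:T/G (Tv).
Of the 8 differences, 5 transitions and 3 transversions over 28 sites: P = 5/28 = 0.178571, Q = 3/28 = 0.107143.
d = −0.5·ln(0.535715) − 0.25·ln(0.785714) = −0.5·(-0.624153) − 0.25·(-0.241162) = 0.3724.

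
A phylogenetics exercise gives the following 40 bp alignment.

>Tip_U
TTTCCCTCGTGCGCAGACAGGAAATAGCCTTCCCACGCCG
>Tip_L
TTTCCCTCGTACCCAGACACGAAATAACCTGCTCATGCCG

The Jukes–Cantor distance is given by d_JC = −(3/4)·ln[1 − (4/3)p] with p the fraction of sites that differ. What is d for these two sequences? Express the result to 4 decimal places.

The sequences differ at positions 11 (G/A), 13 (G/C), 20 (G/C), 27 (G/A), 31 (T/G), 33 (C/T), 36 (C/T).
p = 7/40 = 0.175000.
d = −0.75 · ln(1 − (4/3)·0.175000) = −0.75 · ln(0.766667) = −0.75 · (-0.265703) = 0.1993.

0.1993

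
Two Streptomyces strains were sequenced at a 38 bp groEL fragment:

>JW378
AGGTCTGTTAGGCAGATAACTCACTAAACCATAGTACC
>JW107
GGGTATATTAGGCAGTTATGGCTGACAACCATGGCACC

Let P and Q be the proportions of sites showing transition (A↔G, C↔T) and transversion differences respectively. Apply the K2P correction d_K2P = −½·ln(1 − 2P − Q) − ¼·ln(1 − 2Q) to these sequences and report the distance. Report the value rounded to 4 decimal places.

The sequences differ at positions 1 (A/G, transition), 5 (C/A, transversion), 7 (G/A, transition), 16 (A/T, transversion), 19 (A/T, transversion), 20 (C/G, transversion), 21 (T/G, transversion), 23 (A/T, transversion), 24 (C/G, transversion), 25 (T/A, transversion), 26 (A/C, transversion), 33 (A/G, transition), 35 (T/C, transition).
Of the 13 differences, 4 transitions and 9 transversions over 38 sites: P = 4/38 = 0.105263, Q = 9/38 = 0.236842.
d = −0.5·ln(0.552632) − 0.25·ln(0.526316) = −0.5·(-0.593063) − 0.25·(-0.641853) = 0.4570.

0.4570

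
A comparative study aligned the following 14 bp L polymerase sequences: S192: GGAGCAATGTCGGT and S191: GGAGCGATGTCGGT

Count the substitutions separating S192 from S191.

Differing sites — 6:A/G.
That gives 1 mismatch out of 14 aligned sites, so the Hamming distance is 1.

1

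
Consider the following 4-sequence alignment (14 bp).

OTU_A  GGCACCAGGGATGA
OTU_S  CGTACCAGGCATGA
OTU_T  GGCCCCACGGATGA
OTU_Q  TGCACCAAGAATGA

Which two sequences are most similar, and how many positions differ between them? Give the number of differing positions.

Pairwise Hamming distances:
  OTU_A vs OTU_S: 3
  OTU_A vs OTU_T: 2
  OTU_A vs OTU_Q: 3
  OTU_S vs OTU_T: 5
  OTU_S vs OTU_Q: 4
  OTU_T vs OTU_Q: 4
The smallest is 2, between OTU_A and OTU_T.

2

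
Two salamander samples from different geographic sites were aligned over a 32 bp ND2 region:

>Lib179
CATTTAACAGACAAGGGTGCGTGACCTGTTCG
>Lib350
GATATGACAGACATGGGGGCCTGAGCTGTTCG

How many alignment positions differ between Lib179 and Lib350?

7

Differing sites — 1:C/G; 4:T/A; 6:A/G; 14:A/T; 18:T/G; 21:G/C; 25:C/G.
That gives 7 mismatches out of 32 aligned sites, so the Hamming distance is 7.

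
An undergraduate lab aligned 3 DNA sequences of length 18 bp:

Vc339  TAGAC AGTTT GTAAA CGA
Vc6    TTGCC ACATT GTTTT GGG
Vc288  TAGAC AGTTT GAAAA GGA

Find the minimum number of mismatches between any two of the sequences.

Pairwise Hamming distances:
  Vc339 vs Vc6: 9
  Vc339 vs Vc288: 2
  Vc6 vs Vc288: 9
The smallest is 2, between Vc339 and Vc288.

2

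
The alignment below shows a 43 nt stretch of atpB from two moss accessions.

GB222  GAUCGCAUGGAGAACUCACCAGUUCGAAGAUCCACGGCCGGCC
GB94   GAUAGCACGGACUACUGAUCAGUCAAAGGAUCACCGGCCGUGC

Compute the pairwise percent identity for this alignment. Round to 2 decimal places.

67.44%

Differing sites — 4:C/A; 8:U/C; 12:G/C; 13:A/U; 17:C/G; 19:C/U; 24:U/C; 25:C/A; 26:G/A; 28:A/G; 33:C/A; 34:A/C; 41:G/U; 42:C/G.
29 of the 43 sites match, so the percent identity is 29/43 × 100 = 67.44%.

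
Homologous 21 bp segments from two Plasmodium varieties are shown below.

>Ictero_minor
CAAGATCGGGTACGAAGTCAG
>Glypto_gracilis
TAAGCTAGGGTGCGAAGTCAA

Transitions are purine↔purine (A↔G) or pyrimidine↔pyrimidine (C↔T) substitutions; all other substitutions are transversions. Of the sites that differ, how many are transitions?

3

Mismatches occur at site 1 (C/T, transition), site 5 (A/C, transversion), site 7 (C/A, transversion), site 12 (A/G, transition), site 21 (G/A, transition).
Of the 5 differences, 3 transitions and 2 transversions, so the answer is 3.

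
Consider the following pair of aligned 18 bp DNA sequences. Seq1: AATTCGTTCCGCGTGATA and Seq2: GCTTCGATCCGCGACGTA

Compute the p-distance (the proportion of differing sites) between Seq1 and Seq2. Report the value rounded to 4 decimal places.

0.3333

The sequences differ at positions 1 (A/G), 2 (A/C), 7 (T/A), 14 (T/A), 15 (G/C), 16 (A/G).
There are 6 differences over 18 sites, so p = 6/18 = 0.3333.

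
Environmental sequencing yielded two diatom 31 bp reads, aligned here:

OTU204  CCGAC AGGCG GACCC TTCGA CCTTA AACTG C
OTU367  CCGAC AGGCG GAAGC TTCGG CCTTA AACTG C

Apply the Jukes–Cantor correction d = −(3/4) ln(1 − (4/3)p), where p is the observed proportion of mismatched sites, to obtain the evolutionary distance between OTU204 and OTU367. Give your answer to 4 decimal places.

Mismatches occur at site 13 (C→A), site 14 (C→G), site 20 (A→G).
p = 3/31 = 0.096774.
d = −0.75 · ln(1 − (4/3)·0.096774) = −0.75 · ln(0.870968) = −0.75 · (-0.138150) = 0.1036.

0.1036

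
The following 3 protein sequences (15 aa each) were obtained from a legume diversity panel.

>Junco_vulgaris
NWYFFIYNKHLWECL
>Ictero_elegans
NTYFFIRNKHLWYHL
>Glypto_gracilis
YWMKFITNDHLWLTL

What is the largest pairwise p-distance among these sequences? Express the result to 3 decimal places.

Pairwise Hamming distances:
  Junco_vulgaris vs Ictero_elegans: 4
  Junco_vulgaris vs Glypto_gracilis: 7
  Ictero_elegans vs Glypto_gracilis: 8
The largest is 8 mismatches, between Ictero_elegans and Glypto_gracilis; p = 8/15 = 0.533.

0.533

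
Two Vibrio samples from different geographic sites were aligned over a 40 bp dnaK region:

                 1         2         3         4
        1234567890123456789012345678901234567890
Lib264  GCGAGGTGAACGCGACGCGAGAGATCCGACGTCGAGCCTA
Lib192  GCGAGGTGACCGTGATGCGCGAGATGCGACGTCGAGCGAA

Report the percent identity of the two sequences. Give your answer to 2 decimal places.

82.50%

Differing sites — 10:A/C; 13:C/T; 16:C/T; 20:A/C; 26:C/G; 38:C/G; 39:T/A.
33 of the 40 sites match, so the percent identity is 33/40 × 100 = 82.50%.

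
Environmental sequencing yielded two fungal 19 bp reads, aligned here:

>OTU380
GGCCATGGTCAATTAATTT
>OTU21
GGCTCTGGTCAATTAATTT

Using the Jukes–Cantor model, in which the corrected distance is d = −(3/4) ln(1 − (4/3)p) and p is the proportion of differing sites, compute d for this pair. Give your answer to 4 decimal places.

0.1134

Differing sites — 4:C/T; 5:A/C.
p = 2/19 = 0.105263.
d = −0.75 · ln(1 − (4/3)·0.105263) = −0.75 · ln(0.859649) = −0.75 · (-0.151231) = 0.1134.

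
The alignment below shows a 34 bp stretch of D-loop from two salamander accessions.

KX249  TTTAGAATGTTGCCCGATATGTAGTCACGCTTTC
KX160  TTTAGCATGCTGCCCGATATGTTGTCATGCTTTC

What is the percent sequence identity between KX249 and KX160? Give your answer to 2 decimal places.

Differing sites — 6:A/C; 10:T/C; 23:A/T; 28:C/T.
30 of the 34 sites match, so the percent identity is 30/34 × 100 = 88.24%.

88.24%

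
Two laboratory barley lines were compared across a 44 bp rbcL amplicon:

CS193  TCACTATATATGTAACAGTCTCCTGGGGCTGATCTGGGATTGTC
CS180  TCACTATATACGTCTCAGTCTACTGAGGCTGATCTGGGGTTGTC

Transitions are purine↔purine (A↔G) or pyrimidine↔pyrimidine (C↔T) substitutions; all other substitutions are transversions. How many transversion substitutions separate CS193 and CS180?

3

The sequences differ at positions 11 (T/C, transition), 14 (A/C, transversion), 15 (A/T, transversion), 22 (C/A, transversion), 26 (G/A, transition), 39 (A/G, transition).
Of the 6 differences, 3 transitions and 3 transversions, so the answer is 3.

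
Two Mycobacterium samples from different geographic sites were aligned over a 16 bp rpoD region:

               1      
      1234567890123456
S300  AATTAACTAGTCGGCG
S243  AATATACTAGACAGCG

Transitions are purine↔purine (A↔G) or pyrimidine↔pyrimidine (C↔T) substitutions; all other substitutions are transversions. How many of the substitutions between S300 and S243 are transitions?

1

Mismatches occur at site 4 (T↔A, transversion), site 5 (A↔T, transversion), site 11 (T↔A, transversion), site 13 (G↔A, transition).
Of the 4 differences, 1 transition and 3 transversions, so the answer is 1.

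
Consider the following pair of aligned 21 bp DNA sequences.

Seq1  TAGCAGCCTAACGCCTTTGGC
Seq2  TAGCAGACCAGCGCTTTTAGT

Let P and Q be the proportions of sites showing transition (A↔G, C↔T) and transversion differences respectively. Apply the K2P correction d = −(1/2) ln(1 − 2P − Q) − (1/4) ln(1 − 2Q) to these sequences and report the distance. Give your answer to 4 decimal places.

The sequences differ at positions 7 (C/A, transversion), 9 (T/C, transition), 11 (A/G, transition), 15 (C/T, transition), 19 (G/A, transition), 21 (C/T, transition).
Of the 6 differences, 5 transitions and 1 transversion over 21 sites: P = 5/21 = 0.238095, Q = 1/21 = 0.047619.
d = −0.5·ln(0.476191) − 0.25·ln(0.904762) = −0.5·(-0.741936) − 0.25·(-0.100083) = 0.3960.

0.3960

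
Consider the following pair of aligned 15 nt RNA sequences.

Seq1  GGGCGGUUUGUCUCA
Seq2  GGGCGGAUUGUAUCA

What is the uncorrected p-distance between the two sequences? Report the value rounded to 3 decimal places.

0.133

The sequences differ at positions 7 (U/A), 12 (C/A).
There are 2 differences over 15 sites, so p = 2/15 = 0.133.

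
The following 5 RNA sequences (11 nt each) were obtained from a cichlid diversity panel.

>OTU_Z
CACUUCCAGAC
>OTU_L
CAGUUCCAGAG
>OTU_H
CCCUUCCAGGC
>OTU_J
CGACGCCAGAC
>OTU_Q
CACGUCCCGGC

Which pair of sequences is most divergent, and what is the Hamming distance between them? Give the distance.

Pairwise Hamming distances:
  OTU_Z vs OTU_L: 2
  OTU_Z vs OTU_H: 2
  OTU_Z vs OTU_J: 4
  OTU_Z vs OTU_Q: 3
  OTU_L vs OTU_H: 4
  OTU_L vs OTU_J: 5
  OTU_L vs OTU_Q: 5
  OTU_H vs OTU_J: 5
  OTU_H vs OTU_Q: 3
  OTU_J vs OTU_Q: 6
The largest is 6, between OTU_J and OTU_Q.

6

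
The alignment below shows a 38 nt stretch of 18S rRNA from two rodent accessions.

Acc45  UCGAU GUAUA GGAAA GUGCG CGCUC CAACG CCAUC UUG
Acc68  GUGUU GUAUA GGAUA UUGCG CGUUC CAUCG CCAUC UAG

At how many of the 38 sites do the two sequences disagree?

Mismatches occur at site 1 (U→G), site 2 (C→U), site 4 (A→U), site 14 (A→U), site 16 (G→U), site 23 (C→U), site 28 (A→U), site 37 (U→A).
That gives 8 mismatches out of 38 aligned sites, so the Hamming distance is 8.

8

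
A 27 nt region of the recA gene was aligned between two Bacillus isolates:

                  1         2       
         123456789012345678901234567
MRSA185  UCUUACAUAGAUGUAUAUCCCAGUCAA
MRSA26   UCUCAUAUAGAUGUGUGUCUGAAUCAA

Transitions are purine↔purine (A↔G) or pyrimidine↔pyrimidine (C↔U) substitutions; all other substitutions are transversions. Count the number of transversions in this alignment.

Differing sites — 4:U/C (Ti); 6:C/U (Ti); 15:A/G (Ti); 17:A/G (Ti); 20:C/U (Ti); 21:C/G (Tv); 23:G/A (Ti).
Of the 7 differences, 6 transitions and 1 transversion, so the answer is 1.

1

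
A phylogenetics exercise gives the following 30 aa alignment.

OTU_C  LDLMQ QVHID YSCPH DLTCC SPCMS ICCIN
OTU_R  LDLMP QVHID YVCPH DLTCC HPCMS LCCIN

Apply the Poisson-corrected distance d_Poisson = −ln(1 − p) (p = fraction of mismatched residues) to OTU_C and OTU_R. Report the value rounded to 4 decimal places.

0.1431

Mismatches occur at site 5 (Q→P), site 12 (S→V), site 21 (S→H), site 26 (I→L).
p = 4/30 = 0.133333.
d = −ln(1 − 0.133333) = −ln(0.866667) = 0.1431.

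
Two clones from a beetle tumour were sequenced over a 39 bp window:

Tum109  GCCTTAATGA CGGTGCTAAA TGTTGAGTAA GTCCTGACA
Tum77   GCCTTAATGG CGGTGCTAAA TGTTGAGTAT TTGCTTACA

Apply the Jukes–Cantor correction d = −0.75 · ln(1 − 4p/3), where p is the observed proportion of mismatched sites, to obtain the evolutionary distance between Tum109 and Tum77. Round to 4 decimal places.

Differing sites — 10:A/G; 30:A/T; 31:G/T; 33:C/G; 36:G/T.
p = 5/39 = 0.128205.
d = −0.75 · ln(1 − (4/3)·0.128205) = −0.75 · ln(0.829060) = −0.75 · (-0.187463) = 0.1406.

0.1406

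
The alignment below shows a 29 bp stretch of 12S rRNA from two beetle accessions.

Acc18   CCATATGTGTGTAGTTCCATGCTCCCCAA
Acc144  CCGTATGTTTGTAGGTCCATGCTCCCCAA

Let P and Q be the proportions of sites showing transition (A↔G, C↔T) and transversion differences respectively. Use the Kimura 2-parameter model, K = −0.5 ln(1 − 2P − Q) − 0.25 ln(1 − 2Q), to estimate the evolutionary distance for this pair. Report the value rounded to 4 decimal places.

0.1113

Mismatches occur at site 3 (A/G, transition), site 9 (G/T, transversion), site 15 (T/G, transversion).
Of the 3 differences, 1 transition and 2 transversions over 29 sites: P = 1/29 = 0.034483, Q = 2/29 = 0.068966.
d = −0.5·ln(0.862068) − 0.25·ln(0.862068) = −0.5·(-0.148421) − 0.25·(-0.148421) = 0.1113.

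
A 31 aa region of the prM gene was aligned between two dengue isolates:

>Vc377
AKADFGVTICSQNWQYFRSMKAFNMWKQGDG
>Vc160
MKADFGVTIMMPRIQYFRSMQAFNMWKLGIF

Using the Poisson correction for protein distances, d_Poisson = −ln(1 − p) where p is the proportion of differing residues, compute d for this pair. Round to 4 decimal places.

Differing sites — 1:A/M; 10:C/M; 11:S/M; 12:Q/P; 13:N/R; 14:W/I; 21:K/Q; 28:Q/L; 30:D/I; 31:G/F.
p = 10/31 = 0.322581.
d = −ln(1 − 0.322581) = −ln(0.677419) = 0.3895.

0.3895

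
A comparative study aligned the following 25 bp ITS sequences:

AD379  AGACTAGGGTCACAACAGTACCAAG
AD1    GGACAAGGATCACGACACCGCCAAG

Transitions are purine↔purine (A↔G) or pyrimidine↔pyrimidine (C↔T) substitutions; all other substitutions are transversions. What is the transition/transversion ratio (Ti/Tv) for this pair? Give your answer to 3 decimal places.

Differing sites — 1:A/G (Ti); 5:T/A (Tv); 9:G/A (Ti); 14:A/G (Ti); 18:G/C (Tv); 19:T/C (Ti); 20:A/G (Ti).
Of the 7 differences, 5 transitions and 2 transversions, so Ti/Tv = 5/2 = 2.500.

2.500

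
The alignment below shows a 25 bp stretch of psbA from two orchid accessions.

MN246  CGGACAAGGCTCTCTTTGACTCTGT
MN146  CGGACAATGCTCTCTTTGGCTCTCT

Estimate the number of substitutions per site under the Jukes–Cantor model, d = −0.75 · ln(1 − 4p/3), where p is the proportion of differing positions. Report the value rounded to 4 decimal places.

0.1308

The sequences differ at positions 8 (G/T), 19 (A/G), 24 (G/C).
p = 3/25 = 0.120000.
d = −0.75 · ln(1 − (4/3)·0.120000) = −0.75 · ln(0.840000) = −0.75 · (-0.174353) = 0.1308.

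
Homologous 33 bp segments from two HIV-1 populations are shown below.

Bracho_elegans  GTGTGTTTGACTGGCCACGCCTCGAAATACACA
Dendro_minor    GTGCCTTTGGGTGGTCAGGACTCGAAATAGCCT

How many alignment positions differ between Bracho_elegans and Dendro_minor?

10

The sequences differ at positions 4 (T/C), 5 (G/C), 10 (A/G), 11 (C/G), 15 (C/T), 18 (C/G), 20 (C/A), 30 (C/G), 31 (A/C), 33 (A/T).
That gives 10 mismatches out of 33 aligned sites, so the Hamming distance is 10.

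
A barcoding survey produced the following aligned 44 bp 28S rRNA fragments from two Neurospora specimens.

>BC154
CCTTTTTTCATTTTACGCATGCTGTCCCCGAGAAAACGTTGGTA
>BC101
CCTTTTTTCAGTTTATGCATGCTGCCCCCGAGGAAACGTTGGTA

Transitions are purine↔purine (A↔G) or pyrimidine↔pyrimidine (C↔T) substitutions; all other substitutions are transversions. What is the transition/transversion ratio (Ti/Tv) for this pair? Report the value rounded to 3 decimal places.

3.000

Mismatches occur at site 11 (T/G, transversion), site 16 (C/T, transition), site 25 (T/C, transition), site 33 (A/G, transition).
Of the 4 differences, 3 transitions and 1 transversion, so Ti/Tv = 3/1 = 3.000.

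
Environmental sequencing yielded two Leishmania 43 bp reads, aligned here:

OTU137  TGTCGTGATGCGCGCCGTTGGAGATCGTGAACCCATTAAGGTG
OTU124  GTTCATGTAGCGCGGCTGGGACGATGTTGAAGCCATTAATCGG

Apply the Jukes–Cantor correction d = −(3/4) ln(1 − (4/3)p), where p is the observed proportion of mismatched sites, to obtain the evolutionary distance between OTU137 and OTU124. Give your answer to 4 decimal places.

0.5617

The sequences differ at positions 1 (T/G), 2 (G/T), 5 (G/A), 8 (A/T), 9 (T/A), 15 (C/G), 17 (G/T), 18 (T/G), 19 (T/G), 21 (G/A), 22 (A/C), 26 (C/G), 27 (G/T), 32 (C/G), 40 (G/T), 41 (G/C), 42 (T/G).
p = 17/43 = 0.395349.
d = −0.75 · ln(1 − (4/3)·0.395349) = −0.75 · ln(0.472868) = −0.75 · (-0.748939) = 0.5617.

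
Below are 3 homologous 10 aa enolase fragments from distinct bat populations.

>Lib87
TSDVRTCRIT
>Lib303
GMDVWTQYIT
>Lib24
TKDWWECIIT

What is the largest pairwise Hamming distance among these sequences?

6

Pairwise Hamming distances:
  Lib87 vs Lib303: 5
  Lib87 vs Lib24: 5
  Lib303 vs Lib24: 6
The largest is 6, between Lib303 and Lib24.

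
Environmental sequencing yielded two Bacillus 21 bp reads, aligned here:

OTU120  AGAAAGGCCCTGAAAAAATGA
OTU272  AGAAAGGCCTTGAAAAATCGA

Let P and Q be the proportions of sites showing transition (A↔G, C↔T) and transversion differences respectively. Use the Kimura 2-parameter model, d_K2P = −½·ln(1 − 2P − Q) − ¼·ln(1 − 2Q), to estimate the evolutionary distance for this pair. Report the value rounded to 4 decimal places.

0.1610

The sequences differ at positions 10 (C/T, transition), 18 (A/T, transversion), 19 (T/C, transition).
Of the 3 differences, 2 transitions and 1 transversion over 21 sites: P = 2/21 = 0.095238, Q = 1/21 = 0.047619.
d = −0.5·ln(0.761905) − 0.25·ln(0.904762) = −0.5·(-0.271933) − 0.25·(-0.100083) = 0.1610.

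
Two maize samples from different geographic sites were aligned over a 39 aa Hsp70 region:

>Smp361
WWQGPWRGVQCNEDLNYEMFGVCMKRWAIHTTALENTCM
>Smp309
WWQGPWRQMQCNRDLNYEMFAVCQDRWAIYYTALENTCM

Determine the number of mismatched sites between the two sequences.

8

The sequences differ at positions 8 (G/Q), 9 (V/M), 13 (E/R), 21 (G/A), 24 (M/Q), 25 (K/D), 30 (H/Y), 31 (T/Y).
That gives 8 mismatches out of 39 aligned sites, so the Hamming distance is 8.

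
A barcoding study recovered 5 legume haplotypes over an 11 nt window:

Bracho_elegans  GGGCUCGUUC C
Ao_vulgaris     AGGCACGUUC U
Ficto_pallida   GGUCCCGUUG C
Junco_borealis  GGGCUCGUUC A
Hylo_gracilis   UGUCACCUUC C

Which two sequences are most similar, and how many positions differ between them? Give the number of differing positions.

1

Pairwise Hamming distances:
  Bracho_elegans vs Ao_vulgaris: 3
  Bracho_elegans vs Ficto_pallida: 3
  Bracho_elegans vs Junco_borealis: 1
  Bracho_elegans vs Hylo_gracilis: 4
  Ao_vulgaris vs Ficto_pallida: 5
  Ao_vulgaris vs Junco_borealis: 3
  Ao_vulgaris vs Hylo_gracilis: 4
  Ficto_pallida vs Junco_borealis: 4
  Ficto_pallida vs Hylo_gracilis: 4
  Junco_borealis vs Hylo_gracilis: 5
The smallest is 1, between Bracho_elegans and Junco_borealis.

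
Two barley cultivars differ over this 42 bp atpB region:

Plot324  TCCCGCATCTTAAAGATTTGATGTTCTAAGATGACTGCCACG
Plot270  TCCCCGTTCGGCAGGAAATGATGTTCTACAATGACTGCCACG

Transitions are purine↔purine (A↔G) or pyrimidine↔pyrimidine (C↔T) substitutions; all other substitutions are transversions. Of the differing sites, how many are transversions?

9

Mismatches occur at site 5 (G/C, transversion), site 6 (C/G, transversion), site 7 (A/T, transversion), site 10 (T/G, transversion), site 11 (T/G, transversion), site 12 (A/C, transversion), site 14 (A/G, transition), site 17 (T/A, transversion), site 18 (T/A, transversion), site 29 (A/C, transversion), site 30 (G/A, transition).
Of the 11 differences, 2 transitions and 9 transversions, so the answer is 9.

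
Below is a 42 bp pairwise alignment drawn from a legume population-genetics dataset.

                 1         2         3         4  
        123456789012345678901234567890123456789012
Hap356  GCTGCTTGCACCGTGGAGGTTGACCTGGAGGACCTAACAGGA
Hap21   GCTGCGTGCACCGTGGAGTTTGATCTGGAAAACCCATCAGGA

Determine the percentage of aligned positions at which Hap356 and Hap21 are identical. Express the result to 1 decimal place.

83.3%

Differing sites — 6:T/G; 19:G/T; 24:C/T; 30:G/A; 31:G/A; 35:T/C; 37:A/T.
35 of the 42 sites match, so the percent identity is 35/42 × 100 = 83.3%.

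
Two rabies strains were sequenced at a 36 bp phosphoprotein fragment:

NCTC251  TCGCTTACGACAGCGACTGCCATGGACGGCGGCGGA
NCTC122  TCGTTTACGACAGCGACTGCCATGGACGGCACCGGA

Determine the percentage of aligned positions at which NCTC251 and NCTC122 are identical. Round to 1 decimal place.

Differing sites — 4:C/T; 31:G/A; 32:G/C.
33 of the 36 sites match, so the percent identity is 33/36 × 100 = 91.7%.

91.7%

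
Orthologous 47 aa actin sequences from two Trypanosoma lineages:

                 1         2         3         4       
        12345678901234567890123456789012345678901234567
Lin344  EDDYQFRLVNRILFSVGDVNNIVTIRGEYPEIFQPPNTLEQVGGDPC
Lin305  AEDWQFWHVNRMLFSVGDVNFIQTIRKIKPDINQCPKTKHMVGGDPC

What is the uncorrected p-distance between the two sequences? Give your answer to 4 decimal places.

0.3830

Differing sites — 1:E/A; 2:D/E; 4:Y/W; 7:R/W; 8:L/H; 12:I/M; 21:N/F; 23:V/Q; 27:G/K; 28:E/I; 29:Y/K; 31:E/D; 33:F/N; 35:P/C; 37:N/K; 39:L/K; 40:E/H; 41:Q/M.
There are 18 differences over 47 sites, so p = 18/47 = 0.3830.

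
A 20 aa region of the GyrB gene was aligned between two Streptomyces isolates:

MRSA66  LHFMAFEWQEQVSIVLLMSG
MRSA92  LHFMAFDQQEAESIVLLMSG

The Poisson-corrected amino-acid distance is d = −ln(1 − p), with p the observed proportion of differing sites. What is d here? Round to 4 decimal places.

0.2231

Differing sites — 7:E/D; 8:W/Q; 11:Q/A; 12:V/E.
p = 4/20 = 0.200000.
d = −ln(1 − 0.200000) = −ln(0.800000) = 0.2231.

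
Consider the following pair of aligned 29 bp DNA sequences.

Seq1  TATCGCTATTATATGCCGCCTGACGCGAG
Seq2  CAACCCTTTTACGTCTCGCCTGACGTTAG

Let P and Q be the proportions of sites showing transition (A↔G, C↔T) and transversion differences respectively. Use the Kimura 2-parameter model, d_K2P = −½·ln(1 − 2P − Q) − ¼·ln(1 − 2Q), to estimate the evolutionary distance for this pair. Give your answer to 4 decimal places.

0.4698

The sequences differ at positions 1 (T/C, transition), 3 (T/A, transversion), 5 (G/C, transversion), 8 (A/T, transversion), 12 (T/C, transition), 13 (A/G, transition), 15 (G/C, transversion), 16 (C/T, transition), 26 (C/T, transition), 27 (G/T, transversion).
Of the 10 differences, 5 transitions and 5 transversions over 29 sites: P = 5/29 = 0.172414, Q = 5/29 = 0.172414.
d = −0.5·ln(0.482758) − 0.25·ln(0.655172) = −0.5·(-0.728240) − 0.25·(-0.422857) = 0.4698.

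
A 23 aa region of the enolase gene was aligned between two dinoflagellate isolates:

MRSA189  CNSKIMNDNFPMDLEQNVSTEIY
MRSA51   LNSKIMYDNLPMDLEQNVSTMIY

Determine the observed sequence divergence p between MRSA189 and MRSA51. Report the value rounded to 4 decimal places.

0.1739

Mismatches occur at site 1 (C→L), site 7 (N→Y), site 10 (F→L), site 21 (E→M).
There are 4 differences over 23 sites, so p = 4/23 = 0.1739.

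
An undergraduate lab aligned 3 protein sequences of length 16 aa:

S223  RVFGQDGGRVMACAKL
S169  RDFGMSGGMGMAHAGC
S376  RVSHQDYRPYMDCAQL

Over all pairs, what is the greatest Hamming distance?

Pairwise Hamming distances:
  S223 vs S169: 8
  S223 vs S376: 8
  S169 vs S376: 13
The largest is 13, between S169 and S376.

13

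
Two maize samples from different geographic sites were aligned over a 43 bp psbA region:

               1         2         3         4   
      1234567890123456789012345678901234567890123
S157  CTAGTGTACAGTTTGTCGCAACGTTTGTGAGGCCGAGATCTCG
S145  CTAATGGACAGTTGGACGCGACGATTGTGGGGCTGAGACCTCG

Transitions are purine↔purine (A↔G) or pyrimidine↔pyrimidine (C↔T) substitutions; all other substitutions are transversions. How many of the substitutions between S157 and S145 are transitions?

Mismatches occur at site 4 (G↔A, transition), site 7 (T↔G, transversion), site 14 (T↔G, transversion), site 16 (T↔A, transversion), site 20 (A↔G, transition), site 24 (T↔A, transversion), site 30 (A↔G, transition), site 34 (C↔T, transition), site 39 (T↔C, transition).
Of the 9 differences, 5 transitions and 4 transversions, so the answer is 5.

5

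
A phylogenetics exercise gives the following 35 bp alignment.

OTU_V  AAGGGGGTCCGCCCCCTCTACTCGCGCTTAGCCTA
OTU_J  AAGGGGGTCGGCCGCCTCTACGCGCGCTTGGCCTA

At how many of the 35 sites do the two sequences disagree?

Mismatches occur at site 10 (C→G), site 14 (C→G), site 22 (T→G), site 30 (A→G).
That gives 4 mismatches out of 35 aligned sites, so the Hamming distance is 4.

4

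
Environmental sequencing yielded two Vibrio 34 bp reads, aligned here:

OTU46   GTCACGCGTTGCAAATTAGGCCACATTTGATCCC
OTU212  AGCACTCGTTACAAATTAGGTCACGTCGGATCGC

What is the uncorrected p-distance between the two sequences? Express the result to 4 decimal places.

0.2647

Mismatches occur at site 1 (G/A), site 2 (T/G), site 6 (G/T), site 11 (G/A), site 21 (C/T), site 25 (A/G), site 27 (T/C), site 28 (T/G), site 33 (C/G).
There are 9 differences over 34 sites, so p = 9/34 = 0.2647.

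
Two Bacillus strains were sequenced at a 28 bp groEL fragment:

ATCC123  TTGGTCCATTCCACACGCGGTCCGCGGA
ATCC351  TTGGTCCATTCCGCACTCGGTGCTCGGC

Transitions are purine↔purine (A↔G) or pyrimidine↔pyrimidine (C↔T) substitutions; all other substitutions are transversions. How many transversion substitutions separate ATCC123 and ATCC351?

4

Mismatches occur at site 13 (A↔G, transition), site 17 (G↔T, transversion), site 22 (C↔G, transversion), site 24 (G↔T, transversion), site 28 (A↔C, transversion).
Of the 5 differences, 1 transition and 4 transversions, so the answer is 4.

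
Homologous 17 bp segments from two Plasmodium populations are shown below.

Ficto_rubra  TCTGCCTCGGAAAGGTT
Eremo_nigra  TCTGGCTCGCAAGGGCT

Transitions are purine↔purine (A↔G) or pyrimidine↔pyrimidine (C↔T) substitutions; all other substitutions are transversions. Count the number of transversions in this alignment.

Differing sites — 5:C/G (Tv); 10:G/C (Tv); 13:A/G (Ti); 16:T/C (Ti).
Of the 4 differences, 2 transitions and 2 transversions, so the answer is 2.

2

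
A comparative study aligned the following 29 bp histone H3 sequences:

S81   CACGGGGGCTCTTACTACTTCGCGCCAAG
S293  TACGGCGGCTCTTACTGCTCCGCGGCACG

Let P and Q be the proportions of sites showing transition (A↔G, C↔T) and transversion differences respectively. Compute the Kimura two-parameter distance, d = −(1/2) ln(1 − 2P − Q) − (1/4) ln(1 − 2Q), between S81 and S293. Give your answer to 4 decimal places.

Differing sites — 1:C/T (Ti); 6:G/C (Tv); 17:A/G (Ti); 20:T/C (Ti); 25:C/G (Tv); 28:A/C (Tv).
Of the 6 differences, 3 transitions and 3 transversions over 29 sites: P = 3/29 = 0.103448, Q = 3/29 = 0.103448.
d = −0.5·ln(0.689656) − 0.25·ln(0.793104) = −0.5·(-0.371562) − 0.25·(-0.231801) = 0.2437.

0.2437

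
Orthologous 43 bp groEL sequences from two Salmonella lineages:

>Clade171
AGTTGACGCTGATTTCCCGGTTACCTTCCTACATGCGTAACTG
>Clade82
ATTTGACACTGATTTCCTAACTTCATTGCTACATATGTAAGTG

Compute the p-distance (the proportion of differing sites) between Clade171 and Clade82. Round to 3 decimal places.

Mismatches occur at site 2 (G↔T), site 8 (G↔A), site 18 (C↔T), site 19 (G↔A), site 20 (G↔A), site 21 (T↔C), site 23 (A↔T), site 25 (C↔A), site 28 (C↔G), site 35 (G↔A), site 36 (C↔T), site 41 (C↔G).
There are 12 differences over 43 sites, so p = 12/43 = 0.279.

0.279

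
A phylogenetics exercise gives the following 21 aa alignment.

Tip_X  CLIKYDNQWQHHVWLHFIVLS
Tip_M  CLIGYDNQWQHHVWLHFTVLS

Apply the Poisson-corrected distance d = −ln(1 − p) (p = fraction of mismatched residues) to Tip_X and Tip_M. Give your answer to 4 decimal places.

The sequences differ at positions 4 (K/G), 18 (I/T).
p = 2/21 = 0.095238.
d = −ln(1 − 0.095238) = −ln(0.904762) = 0.1001.

0.1001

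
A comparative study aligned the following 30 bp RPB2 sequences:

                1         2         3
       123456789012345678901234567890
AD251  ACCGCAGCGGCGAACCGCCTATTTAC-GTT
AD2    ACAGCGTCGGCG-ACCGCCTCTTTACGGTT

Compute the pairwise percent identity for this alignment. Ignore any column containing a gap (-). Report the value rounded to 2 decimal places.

85.71%

Excluding the 2 gap columns leaves 28 comparable sites.
Differing sites — 3:C/A; 6:A/G; 7:G/T; 21:A/C.
24 of the 28 comparable sites match, so the percent identity is 24/28 × 100 = 85.71%.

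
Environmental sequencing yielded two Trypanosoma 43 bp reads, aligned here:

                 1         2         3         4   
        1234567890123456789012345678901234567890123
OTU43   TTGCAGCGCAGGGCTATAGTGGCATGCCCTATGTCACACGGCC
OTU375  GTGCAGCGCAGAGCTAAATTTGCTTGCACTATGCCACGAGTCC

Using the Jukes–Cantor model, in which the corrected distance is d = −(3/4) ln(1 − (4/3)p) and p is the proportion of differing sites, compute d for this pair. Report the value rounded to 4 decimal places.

0.3129

The sequences differ at positions 1 (T/G), 12 (G/A), 17 (T/A), 19 (G/T), 21 (G/T), 24 (A/T), 28 (C/A), 34 (T/C), 38 (A/G), 39 (C/A), 41 (G/T).
p = 11/43 = 0.255814.
d = −0.75 · ln(1 − (4/3)·0.255814) = −0.75 · ln(0.658915) = −0.75 · (-0.417161) = 0.3129.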